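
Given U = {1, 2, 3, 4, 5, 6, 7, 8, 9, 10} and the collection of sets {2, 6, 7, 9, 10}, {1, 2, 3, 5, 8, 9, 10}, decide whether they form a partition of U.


A partition requires: (1) non-empty parts, (2) pairwise disjoint, (3) union = U
Parts: {2, 6, 7, 9, 10}, {1, 2, 3, 5, 8, 9, 10}
Union of parts: {1, 2, 3, 5, 6, 7, 8, 9, 10}
U = {1, 2, 3, 4, 5, 6, 7, 8, 9, 10}
All non-empty? True
Pairwise disjoint? False
Covers U? False

No, not a valid partition


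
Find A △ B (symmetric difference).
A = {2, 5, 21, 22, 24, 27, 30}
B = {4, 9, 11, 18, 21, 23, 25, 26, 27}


A △ B = (A \ B) ∪ (B \ A) = elements in exactly one of A or B
A \ B = {2, 5, 22, 24, 30}
B \ A = {4, 9, 11, 18, 23, 25, 26}
A △ B = {2, 4, 5, 9, 11, 18, 22, 23, 24, 25, 26, 30}

A △ B = {2, 4, 5, 9, 11, 18, 22, 23, 24, 25, 26, 30}


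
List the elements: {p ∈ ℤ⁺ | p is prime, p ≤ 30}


Checking each candidate:
Condition: primes ≤ 30
Result = {2, 3, 5, 7, 11, 13, 17, 19, 23, 29}

{2, 3, 5, 7, 11, 13, 17, 19, 23, 29}


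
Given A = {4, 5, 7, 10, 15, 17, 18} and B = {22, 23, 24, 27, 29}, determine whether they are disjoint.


Disjoint means A ∩ B = ∅.
A ∩ B = ∅
A ∩ B = ∅, so A and B are disjoint.

Yes, A and B are disjoint


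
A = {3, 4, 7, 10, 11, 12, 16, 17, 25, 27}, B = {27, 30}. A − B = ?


A \ B = elements in A but not in B
A = {3, 4, 7, 10, 11, 12, 16, 17, 25, 27}
B = {27, 30}
Remove from A any elements in B
A \ B = {3, 4, 7, 10, 11, 12, 16, 17, 25}

A \ B = {3, 4, 7, 10, 11, 12, 16, 17, 25}


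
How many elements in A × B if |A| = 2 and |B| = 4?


|A × B| = |A| × |B|
= 2 × 4
= 8

|A × B| = 8


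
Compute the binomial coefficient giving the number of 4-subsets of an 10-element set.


C(n,k) = n! / (k!(n-k)!)
C(10,4) = 10! / (4!6!)
= 210

C(10,4) = 210


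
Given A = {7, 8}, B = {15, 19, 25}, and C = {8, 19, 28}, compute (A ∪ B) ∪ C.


A ∪ B = {7, 8, 15, 19, 25}
(A ∪ B) ∪ C = {7, 8, 15, 19, 25, 28}

A ∪ B ∪ C = {7, 8, 15, 19, 25, 28}


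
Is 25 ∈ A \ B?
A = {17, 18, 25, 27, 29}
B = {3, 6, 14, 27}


A = {17, 18, 25, 27, 29}, B = {3, 6, 14, 27}
A \ B = elements in A but not in B
A \ B = {17, 18, 25, 29}
Checking if 25 ∈ A \ B
25 is in A \ B → True

25 ∈ A \ B


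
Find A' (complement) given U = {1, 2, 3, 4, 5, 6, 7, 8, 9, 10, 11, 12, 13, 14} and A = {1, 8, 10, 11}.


Aᶜ = U \ A = elements in U but not in A
U = {1, 2, 3, 4, 5, 6, 7, 8, 9, 10, 11, 12, 13, 14}
A = {1, 8, 10, 11}
Aᶜ = {2, 3, 4, 5, 6, 7, 9, 12, 13, 14}

Aᶜ = {2, 3, 4, 5, 6, 7, 9, 12, 13, 14}


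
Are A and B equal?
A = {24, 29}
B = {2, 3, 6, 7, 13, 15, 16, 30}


Two sets are equal iff they have exactly the same elements.
A = {24, 29}
B = {2, 3, 6, 7, 13, 15, 16, 30}
Differences: {2, 3, 6, 7, 13, 15, 16, 24, 29, 30}
A ≠ B

No, A ≠ B


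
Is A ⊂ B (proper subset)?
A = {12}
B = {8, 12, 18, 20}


A ⊂ B requires: A ⊆ B AND A ≠ B.
A ⊆ B? Yes
A = B? No
A ⊂ B: Yes (A is a proper subset of B)

Yes, A ⊂ B


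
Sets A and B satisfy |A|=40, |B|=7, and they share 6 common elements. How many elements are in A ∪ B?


|A ∪ B| = |A| + |B| - |A ∩ B|
= 40 + 7 - 6
= 41

|A ∪ B| = 41


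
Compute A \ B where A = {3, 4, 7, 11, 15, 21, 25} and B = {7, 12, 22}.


A \ B = elements in A but not in B
A = {3, 4, 7, 11, 15, 21, 25}
B = {7, 12, 22}
Remove from A any elements in B
A \ B = {3, 4, 11, 15, 21, 25}

A \ B = {3, 4, 11, 15, 21, 25}


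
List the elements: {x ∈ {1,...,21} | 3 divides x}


Checking each candidate:
Condition: multiples of 3 in {1,...,21}
Result = {3, 6, 9, 12, 15, 18, 21}

{3, 6, 9, 12, 15, 18, 21}


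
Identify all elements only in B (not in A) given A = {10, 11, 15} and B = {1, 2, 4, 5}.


A = {10, 11, 15}
B = {1, 2, 4, 5}
Region: only in B (not in A)
Elements: {1, 2, 4, 5}

Elements only in B (not in A): {1, 2, 4, 5}


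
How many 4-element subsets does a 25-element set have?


C(n,k) = n! / (k!(n-k)!)
C(25,4) = 25! / (4!21!)
= 12650

C(25,4) = 12650


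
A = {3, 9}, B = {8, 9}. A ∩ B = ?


A ∩ B = elements in both A and B
A = {3, 9}
B = {8, 9}
A ∩ B = {9}

A ∩ B = {9}


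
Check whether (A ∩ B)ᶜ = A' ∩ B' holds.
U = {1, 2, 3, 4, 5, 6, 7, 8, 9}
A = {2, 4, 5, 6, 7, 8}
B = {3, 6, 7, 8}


LHS: A ∩ B = {6, 7, 8}
(A ∩ B)' = U \ (A ∩ B) = {1, 2, 3, 4, 5, 9}
A' = {1, 3, 9}, B' = {1, 2, 4, 5, 9}
Claimed RHS: A' ∩ B' = {1, 9}
Identity is INVALID: LHS = {1, 2, 3, 4, 5, 9} but the RHS claimed here equals {1, 9}. The correct form is (A ∩ B)' = A' ∪ B'.

Identity is invalid: (A ∩ B)' = {1, 2, 3, 4, 5, 9} but A' ∩ B' = {1, 9}. The correct De Morgan law is (A ∩ B)' = A' ∪ B'.


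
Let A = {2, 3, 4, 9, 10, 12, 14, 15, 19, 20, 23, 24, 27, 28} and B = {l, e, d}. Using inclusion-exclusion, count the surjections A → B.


n = |A| = 14, k = |B| = 3. Surjections via inclusion-exclusion:
S(n,k) = Σ(-1)^i × C(k,i) × (k-i)^n, i=0 to k
i=0: (-1)^0×C(3,0)×3^14 = 4782969
i=1: (-1)^1×C(3,1)×2^14 = -49152
i=2: (-1)^2×C(3,2)×1^14 = 3
i=3: (-1)^3×C(3,3)×0^14 = 0
Total = 4733820

Number of surjections = 4733820


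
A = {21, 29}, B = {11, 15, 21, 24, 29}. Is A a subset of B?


A ⊆ B means every element of A is in B.
All elements of A are in B.
So A ⊆ B.

Yes, A ⊆ B


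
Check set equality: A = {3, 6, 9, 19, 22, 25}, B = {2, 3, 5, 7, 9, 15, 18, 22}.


Two sets are equal iff they have exactly the same elements.
A = {3, 6, 9, 19, 22, 25}
B = {2, 3, 5, 7, 9, 15, 18, 22}
Differences: {2, 5, 6, 7, 15, 18, 19, 25}
A ≠ B

No, A ≠ B


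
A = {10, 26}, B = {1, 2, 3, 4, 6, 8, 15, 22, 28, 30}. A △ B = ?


A △ B = (A \ B) ∪ (B \ A) = elements in exactly one of A or B
A \ B = {10, 26}
B \ A = {1, 2, 3, 4, 6, 8, 15, 22, 28, 30}
A △ B = {1, 2, 3, 4, 6, 8, 10, 15, 22, 26, 28, 30}

A △ B = {1, 2, 3, 4, 6, 8, 10, 15, 22, 26, 28, 30}


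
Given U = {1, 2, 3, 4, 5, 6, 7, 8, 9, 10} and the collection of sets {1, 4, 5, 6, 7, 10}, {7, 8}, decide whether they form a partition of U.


A partition requires: (1) non-empty parts, (2) pairwise disjoint, (3) union = U
Parts: {1, 4, 5, 6, 7, 10}, {7, 8}
Union of parts: {1, 4, 5, 6, 7, 8, 10}
U = {1, 2, 3, 4, 5, 6, 7, 8, 9, 10}
All non-empty? True
Pairwise disjoint? False
Covers U? False

No, not a valid partition


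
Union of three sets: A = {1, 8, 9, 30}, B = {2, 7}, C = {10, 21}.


A ∪ B = {1, 2, 7, 8, 9, 30}
(A ∪ B) ∪ C = {1, 2, 7, 8, 9, 10, 21, 30}

A ∪ B ∪ C = {1, 2, 7, 8, 9, 10, 21, 30}


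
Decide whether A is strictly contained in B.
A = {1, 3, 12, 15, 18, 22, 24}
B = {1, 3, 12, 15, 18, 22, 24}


A ⊂ B requires: A ⊆ B AND A ≠ B.
A ⊆ B? Yes
A = B? Yes
A = B, so A is not a PROPER subset.

No, A is not a proper subset of B


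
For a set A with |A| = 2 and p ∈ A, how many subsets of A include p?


Subsets of A containing p correspond to subsets of A \ {p}, which has 1 elements.
Count = 2^(n-1) = 2^1
= 2

Number of subsets containing p = 2


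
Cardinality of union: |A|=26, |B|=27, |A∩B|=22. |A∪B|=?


|A ∪ B| = |A| + |B| - |A ∩ B|
= 26 + 27 - 22
= 31

|A ∪ B| = 31


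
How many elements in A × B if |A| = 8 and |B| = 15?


|A × B| = |A| × |B|
= 8 × 15
= 120

|A × B| = 120


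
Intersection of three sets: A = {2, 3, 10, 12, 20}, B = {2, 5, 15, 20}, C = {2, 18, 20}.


A ∩ B = {2, 20}
(A ∩ B) ∩ C = {2, 20}

A ∩ B ∩ C = {2, 20}


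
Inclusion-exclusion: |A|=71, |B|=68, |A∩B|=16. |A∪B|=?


|A ∪ B| = |A| + |B| - |A ∩ B|
= 71 + 68 - 16
= 123

|A ∪ B| = 123


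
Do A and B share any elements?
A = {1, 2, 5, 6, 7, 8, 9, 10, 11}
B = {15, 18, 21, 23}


Disjoint means A ∩ B = ∅.
A ∩ B = ∅
A ∩ B = ∅, so A and B are disjoint.

No — A and B share no elements (A ∩ B = ∅), so they are disjoint


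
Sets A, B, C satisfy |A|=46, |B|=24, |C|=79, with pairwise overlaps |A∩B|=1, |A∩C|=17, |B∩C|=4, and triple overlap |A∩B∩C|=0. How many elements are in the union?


|A∪B∪C| = |A|+|B|+|C| - |A∩B|-|A∩C|-|B∩C| + |A∩B∩C|
= 46+24+79 - 1-17-4 + 0
= 149 - 22 + 0
= 127

|A ∪ B ∪ C| = 127


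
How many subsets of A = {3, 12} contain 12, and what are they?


A subset of A contains 12 iff the remaining 1 elements form any subset of A \ {12}.
Count: 2^(n-1) = 2^1 = 2
Subsets containing 12: {12}, {3, 12}

Subsets containing 12 (2 total): {12}, {3, 12}


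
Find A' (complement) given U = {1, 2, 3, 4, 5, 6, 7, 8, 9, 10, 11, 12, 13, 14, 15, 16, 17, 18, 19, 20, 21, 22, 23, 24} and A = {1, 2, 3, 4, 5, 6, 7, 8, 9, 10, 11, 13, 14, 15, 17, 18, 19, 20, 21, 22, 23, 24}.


Aᶜ = U \ A = elements in U but not in A
U = {1, 2, 3, 4, 5, 6, 7, 8, 9, 10, 11, 12, 13, 14, 15, 16, 17, 18, 19, 20, 21, 22, 23, 24}
A = {1, 2, 3, 4, 5, 6, 7, 8, 9, 10, 11, 13, 14, 15, 17, 18, 19, 20, 21, 22, 23, 24}
Aᶜ = {12, 16}

Aᶜ = {12, 16}


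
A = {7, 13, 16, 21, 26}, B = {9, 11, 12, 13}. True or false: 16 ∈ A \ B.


A = {7, 13, 16, 21, 26}, B = {9, 11, 12, 13}
A \ B = elements in A but not in B
A \ B = {7, 16, 21, 26}
Checking if 16 ∈ A \ B
16 is in A \ B → True

16 ∈ A \ B


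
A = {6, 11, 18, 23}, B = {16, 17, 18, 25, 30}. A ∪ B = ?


A ∪ B = all elements in A or B (or both)
A = {6, 11, 18, 23}
B = {16, 17, 18, 25, 30}
A ∪ B = {6, 11, 16, 17, 18, 23, 25, 30}

A ∪ B = {6, 11, 16, 17, 18, 23, 25, 30}


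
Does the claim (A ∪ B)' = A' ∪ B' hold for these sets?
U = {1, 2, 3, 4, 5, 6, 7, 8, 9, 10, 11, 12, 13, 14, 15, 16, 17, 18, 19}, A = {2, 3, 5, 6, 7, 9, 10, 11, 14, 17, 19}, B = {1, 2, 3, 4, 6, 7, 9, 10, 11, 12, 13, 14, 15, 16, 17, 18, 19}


LHS: A ∪ B = {1, 2, 3, 4, 5, 6, 7, 9, 10, 11, 12, 13, 14, 15, 16, 17, 18, 19}
(A ∪ B)' = U \ (A ∪ B) = {8}
A' = {1, 4, 8, 12, 13, 15, 16, 18}, B' = {5, 8}
Claimed RHS: A' ∪ B' = {1, 4, 5, 8, 12, 13, 15, 16, 18}
Identity is INVALID: LHS = {8} but the RHS claimed here equals {1, 4, 5, 8, 12, 13, 15, 16, 18}. The correct form is (A ∪ B)' = A' ∩ B'.

Identity is invalid: (A ∪ B)' = {8} but A' ∪ B' = {1, 4, 5, 8, 12, 13, 15, 16, 18}. The correct De Morgan law is (A ∪ B)' = A' ∩ B'.


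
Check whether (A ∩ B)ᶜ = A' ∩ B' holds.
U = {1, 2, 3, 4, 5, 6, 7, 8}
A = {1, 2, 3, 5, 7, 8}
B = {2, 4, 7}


LHS: A ∩ B = {2, 7}
(A ∩ B)' = U \ (A ∩ B) = {1, 3, 4, 5, 6, 8}
A' = {4, 6}, B' = {1, 3, 5, 6, 8}
Claimed RHS: A' ∩ B' = {6}
Identity is INVALID: LHS = {1, 3, 4, 5, 6, 8} but the RHS claimed here equals {6}. The correct form is (A ∩ B)' = A' ∪ B'.

Identity is invalid: (A ∩ B)' = {1, 3, 4, 5, 6, 8} but A' ∩ B' = {6}. The correct De Morgan law is (A ∩ B)' = A' ∪ B'.


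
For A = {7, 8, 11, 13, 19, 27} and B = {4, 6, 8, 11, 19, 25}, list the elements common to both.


A ∩ B = elements in both A and B
A = {7, 8, 11, 13, 19, 27}
B = {4, 6, 8, 11, 19, 25}
A ∩ B = {8, 11, 19}

A ∩ B = {8, 11, 19}


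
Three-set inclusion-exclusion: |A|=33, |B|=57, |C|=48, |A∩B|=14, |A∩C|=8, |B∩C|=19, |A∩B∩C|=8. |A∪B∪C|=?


|A∪B∪C| = |A|+|B|+|C| - |A∩B|-|A∩C|-|B∩C| + |A∩B∩C|
= 33+57+48 - 14-8-19 + 8
= 138 - 41 + 8
= 105

|A ∪ B ∪ C| = 105


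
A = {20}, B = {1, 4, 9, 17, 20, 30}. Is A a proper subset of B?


A ⊂ B requires: A ⊆ B AND A ≠ B.
A ⊆ B? Yes
A = B? No
A ⊂ B: Yes (A is a proper subset of B)

Yes, A ⊂ B


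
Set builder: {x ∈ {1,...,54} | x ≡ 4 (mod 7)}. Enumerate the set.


Checking each candidate:
Condition: x in {1,...,54} with x ≡ 4 (mod 7)
Result = {4, 11, 18, 25, 32, 39, 46, 53}

{4, 11, 18, 25, 32, 39, 46, 53}


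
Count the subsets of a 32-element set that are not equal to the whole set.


Total subsets = 2^n = 2^32 = 4294967296
Proper subsets exclude the set itself: 2^n - 1
= 4294967296 - 1
= 4294967295

Number of proper subsets = 4294967295


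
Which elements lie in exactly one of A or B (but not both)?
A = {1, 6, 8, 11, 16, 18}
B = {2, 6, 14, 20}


A △ B = (A \ B) ∪ (B \ A) = elements in exactly one of A or B
A \ B = {1, 8, 11, 16, 18}
B \ A = {2, 14, 20}
A △ B = {1, 2, 8, 11, 14, 16, 18, 20}

A △ B = {1, 2, 8, 11, 14, 16, 18, 20}


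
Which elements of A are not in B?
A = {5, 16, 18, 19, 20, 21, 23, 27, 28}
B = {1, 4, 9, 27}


A \ B = elements in A but not in B
A = {5, 16, 18, 19, 20, 21, 23, 27, 28}
B = {1, 4, 9, 27}
Remove from A any elements in B
A \ B = {5, 16, 18, 19, 20, 21, 23, 28}

A \ B = {5, 16, 18, 19, 20, 21, 23, 28}


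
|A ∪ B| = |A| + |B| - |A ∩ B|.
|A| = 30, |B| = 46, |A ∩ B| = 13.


|A ∪ B| = |A| + |B| - |A ∩ B|
= 30 + 46 - 13
= 63

|A ∪ B| = 63


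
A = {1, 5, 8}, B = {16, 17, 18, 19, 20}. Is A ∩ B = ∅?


Disjoint means A ∩ B = ∅.
A ∩ B = ∅
A ∩ B = ∅, so A and B are disjoint.

Yes, A and B are disjoint


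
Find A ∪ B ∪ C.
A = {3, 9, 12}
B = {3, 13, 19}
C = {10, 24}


A ∪ B = {3, 9, 12, 13, 19}
(A ∪ B) ∪ C = {3, 9, 10, 12, 13, 19, 24}

A ∪ B ∪ C = {3, 9, 10, 12, 13, 19, 24}


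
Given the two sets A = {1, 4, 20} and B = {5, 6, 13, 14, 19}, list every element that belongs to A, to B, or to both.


A ∪ B = all elements in A or B (or both)
A = {1, 4, 20}
B = {5, 6, 13, 14, 19}
A ∪ B = {1, 4, 5, 6, 13, 14, 19, 20}

A ∪ B = {1, 4, 5, 6, 13, 14, 19, 20}


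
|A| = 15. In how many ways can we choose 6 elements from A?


C(n,k) = n! / (k!(n-k)!)
C(15,6) = 15! / (6!9!)
= 5005

C(15,6) = 5005


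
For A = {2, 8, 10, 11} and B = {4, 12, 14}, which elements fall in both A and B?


A = {2, 8, 10, 11}
B = {4, 12, 14}
Region: in both A and B
Elements: ∅

Elements in both A and B: ∅


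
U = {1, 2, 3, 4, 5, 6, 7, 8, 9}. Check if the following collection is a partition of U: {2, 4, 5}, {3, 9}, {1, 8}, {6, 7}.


A partition requires: (1) non-empty parts, (2) pairwise disjoint, (3) union = U
Parts: {2, 4, 5}, {3, 9}, {1, 8}, {6, 7}
Union of parts: {1, 2, 3, 4, 5, 6, 7, 8, 9}
U = {1, 2, 3, 4, 5, 6, 7, 8, 9}
All non-empty? True
Pairwise disjoint? True
Covers U? True

Yes, valid partition


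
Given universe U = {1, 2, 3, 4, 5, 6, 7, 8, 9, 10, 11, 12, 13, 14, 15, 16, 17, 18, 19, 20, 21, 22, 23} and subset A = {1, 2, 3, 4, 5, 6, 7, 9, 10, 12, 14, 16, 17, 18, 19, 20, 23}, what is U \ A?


Aᶜ = U \ A = elements in U but not in A
U = {1, 2, 3, 4, 5, 6, 7, 8, 9, 10, 11, 12, 13, 14, 15, 16, 17, 18, 19, 20, 21, 22, 23}
A = {1, 2, 3, 4, 5, 6, 7, 9, 10, 12, 14, 16, 17, 18, 19, 20, 23}
Aᶜ = {8, 11, 13, 15, 21, 22}

Aᶜ = {8, 11, 13, 15, 21, 22}


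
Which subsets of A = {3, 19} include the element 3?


A subset of A contains 3 iff the remaining 1 elements form any subset of A \ {3}.
Count: 2^(n-1) = 2^1 = 2
Subsets containing 3: {3}, {3, 19}

Subsets containing 3 (2 total): {3}, {3, 19}


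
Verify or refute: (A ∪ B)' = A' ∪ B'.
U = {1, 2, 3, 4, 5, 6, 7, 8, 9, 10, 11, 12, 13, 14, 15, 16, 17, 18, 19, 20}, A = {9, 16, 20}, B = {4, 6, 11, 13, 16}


LHS: A ∪ B = {4, 6, 9, 11, 13, 16, 20}
(A ∪ B)' = U \ (A ∪ B) = {1, 2, 3, 5, 7, 8, 10, 12, 14, 15, 17, 18, 19}
A' = {1, 2, 3, 4, 5, 6, 7, 8, 10, 11, 12, 13, 14, 15, 17, 18, 19}, B' = {1, 2, 3, 5, 7, 8, 9, 10, 12, 14, 15, 17, 18, 19, 20}
Claimed RHS: A' ∪ B' = {1, 2, 3, 4, 5, 6, 7, 8, 9, 10, 11, 12, 13, 14, 15, 17, 18, 19, 20}
Identity is INVALID: LHS = {1, 2, 3, 5, 7, 8, 10, 12, 14, 15, 17, 18, 19} but the RHS claimed here equals {1, 2, 3, 4, 5, 6, 7, 8, 9, 10, 11, 12, 13, 14, 15, 17, 18, 19, 20}. The correct form is (A ∪ B)' = A' ∩ B'.

Identity is invalid: (A ∪ B)' = {1, 2, 3, 5, 7, 8, 10, 12, 14, 15, 17, 18, 19} but A' ∪ B' = {1, 2, 3, 4, 5, 6, 7, 8, 9, 10, 11, 12, 13, 14, 15, 17, 18, 19, 20}. The correct De Morgan law is (A ∪ B)' = A' ∩ B'.


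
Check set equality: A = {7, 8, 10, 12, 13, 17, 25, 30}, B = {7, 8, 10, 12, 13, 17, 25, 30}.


Two sets are equal iff they have exactly the same elements.
A = {7, 8, 10, 12, 13, 17, 25, 30}
B = {7, 8, 10, 12, 13, 17, 25, 30}
Same elements → A = B

Yes, A = B


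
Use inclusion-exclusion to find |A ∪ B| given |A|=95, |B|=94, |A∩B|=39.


|A ∪ B| = |A| + |B| - |A ∩ B|
= 95 + 94 - 39
= 150

|A ∪ B| = 150


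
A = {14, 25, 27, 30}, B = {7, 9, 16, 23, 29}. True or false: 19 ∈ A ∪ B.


A = {14, 25, 27, 30}, B = {7, 9, 16, 23, 29}
A ∪ B = all elements in A or B
A ∪ B = {7, 9, 14, 16, 23, 25, 27, 29, 30}
Checking if 19 ∈ A ∪ B
19 is not in A ∪ B → False

19 ∉ A ∪ B


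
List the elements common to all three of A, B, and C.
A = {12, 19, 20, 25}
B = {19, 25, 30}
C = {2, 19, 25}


A ∩ B = {19, 25}
(A ∩ B) ∩ C = {19, 25}

A ∩ B ∩ C = {19, 25}


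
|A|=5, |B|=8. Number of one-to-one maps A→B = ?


An injection sends each of |A| = 5 inputs to a distinct output in B.
# injections = |B|·(|B|-1)·…·(|B|-|A|+1) = 8! / (8 - 5)!
= 8 × 7 × 6 × 5 × 4
= 6720

Number of injections = 6720


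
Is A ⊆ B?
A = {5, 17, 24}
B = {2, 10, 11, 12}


A ⊆ B means every element of A is in B.
Elements in A not in B: {5, 17, 24}
So A ⊄ B.

No, A ⊄ B


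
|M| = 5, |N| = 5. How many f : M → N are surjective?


n = |M| = 5, k = |N| = 5. Surjections via inclusion-exclusion:
S(n,k) = Σ(-1)^i × C(k,i) × (k-i)^n, i=0 to k
i=0: (-1)^0×C(5,0)×5^5 = 3125
i=1: (-1)^1×C(5,1)×4^5 = -5120
i=2: (-1)^2×C(5,2)×3^5 = 2430
i=3: (-1)^3×C(5,3)×2^5 = -320
i=4: (-1)^4×C(5,4)×1^5 = 5
i=5: (-1)^5×C(5,5)×0^5 = 0
Total = 120

Number of surjections = 120


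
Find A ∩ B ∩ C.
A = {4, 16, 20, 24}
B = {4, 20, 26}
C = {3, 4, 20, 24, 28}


A ∩ B = {4, 20}
(A ∩ B) ∩ C = {4, 20}

A ∩ B ∩ C = {4, 20}


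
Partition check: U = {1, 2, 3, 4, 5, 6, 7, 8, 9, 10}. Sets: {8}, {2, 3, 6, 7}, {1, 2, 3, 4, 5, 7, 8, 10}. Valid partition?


A partition requires: (1) non-empty parts, (2) pairwise disjoint, (3) union = U
Parts: {8}, {2, 3, 6, 7}, {1, 2, 3, 4, 5, 7, 8, 10}
Union of parts: {1, 2, 3, 4, 5, 6, 7, 8, 10}
U = {1, 2, 3, 4, 5, 6, 7, 8, 9, 10}
All non-empty? True
Pairwise disjoint? False
Covers U? False

No, not a valid partition


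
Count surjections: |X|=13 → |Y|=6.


n = |X| = 13, k = |Y| = 6. Surjections via inclusion-exclusion:
S(n,k) = Σ(-1)^i × C(k,i) × (k-i)^n, i=0 to k
i=0: (-1)^0×C(6,0)×6^13 = 13060694016
i=1: (-1)^1×C(6,1)×5^13 = -7324218750
i=2: (-1)^2×C(6,2)×4^13 = 1006632960
i=3: (-1)^3×C(6,3)×3^13 = -31886460
i=4: (-1)^4×C(6,4)×2^13 = 122880
i=5: (-1)^5×C(6,5)×1^13 = -6
i=6: (-1)^6×C(6,6)×0^13 = 0
Total = 6711344640

Number of surjections = 6711344640


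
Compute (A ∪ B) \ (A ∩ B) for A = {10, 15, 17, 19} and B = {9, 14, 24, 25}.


A △ B = (A \ B) ∪ (B \ A) = elements in exactly one of A or B
A \ B = {10, 15, 17, 19}
B \ A = {9, 14, 24, 25}
A △ B = {9, 10, 14, 15, 17, 19, 24, 25}

A △ B = {9, 10, 14, 15, 17, 19, 24, 25}


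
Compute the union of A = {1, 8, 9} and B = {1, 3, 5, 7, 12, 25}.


A ∪ B = all elements in A or B (or both)
A = {1, 8, 9}
B = {1, 3, 5, 7, 12, 25}
A ∪ B = {1, 3, 5, 7, 8, 9, 12, 25}

A ∪ B = {1, 3, 5, 7, 8, 9, 12, 25}


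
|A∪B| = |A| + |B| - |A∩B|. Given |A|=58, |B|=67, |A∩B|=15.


|A ∪ B| = |A| + |B| - |A ∩ B|
= 58 + 67 - 15
= 110

|A ∪ B| = 110


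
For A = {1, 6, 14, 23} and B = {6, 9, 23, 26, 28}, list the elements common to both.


A ∩ B = elements in both A and B
A = {1, 6, 14, 23}
B = {6, 9, 23, 26, 28}
A ∩ B = {6, 23}

A ∩ B = {6, 23}


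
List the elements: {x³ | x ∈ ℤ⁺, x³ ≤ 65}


Checking each candidate:
Condition: positive perfect cubes ≤ 65
Result = {1, 8, 27, 64}

{1, 8, 27, 64}


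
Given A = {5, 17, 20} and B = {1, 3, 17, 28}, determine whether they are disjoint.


Disjoint means A ∩ B = ∅.
A ∩ B = {17}
A ∩ B ≠ ∅, so A and B are NOT disjoint.

No, A and B are not disjoint (A ∩ B = {17})


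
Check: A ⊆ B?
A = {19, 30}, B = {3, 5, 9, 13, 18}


A ⊆ B means every element of A is in B.
Elements in A not in B: {19, 30}
So A ⊄ B.

No, A ⊄ B


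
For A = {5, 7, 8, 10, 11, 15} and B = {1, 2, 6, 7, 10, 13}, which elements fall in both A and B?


A = {5, 7, 8, 10, 11, 15}
B = {1, 2, 6, 7, 10, 13}
Region: in both A and B
Elements: {7, 10}

Elements in both A and B: {7, 10}


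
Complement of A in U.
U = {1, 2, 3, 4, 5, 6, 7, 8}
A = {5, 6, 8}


Aᶜ = U \ A = elements in U but not in A
U = {1, 2, 3, 4, 5, 6, 7, 8}
A = {5, 6, 8}
Aᶜ = {1, 2, 3, 4, 7}

Aᶜ = {1, 2, 3, 4, 7}


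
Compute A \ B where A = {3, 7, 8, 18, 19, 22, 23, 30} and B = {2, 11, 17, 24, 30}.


A \ B = elements in A but not in B
A = {3, 7, 8, 18, 19, 22, 23, 30}
B = {2, 11, 17, 24, 30}
Remove from A any elements in B
A \ B = {3, 7, 8, 18, 19, 22, 23}

A \ B = {3, 7, 8, 18, 19, 22, 23}


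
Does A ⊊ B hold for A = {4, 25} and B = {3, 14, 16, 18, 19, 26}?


A ⊂ B requires: A ⊆ B AND A ≠ B.
A ⊆ B? No
A ⊄ B, so A is not a proper subset.

No, A is not a proper subset of B


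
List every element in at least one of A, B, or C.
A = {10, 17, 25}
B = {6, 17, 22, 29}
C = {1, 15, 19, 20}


A ∪ B = {6, 10, 17, 22, 25, 29}
(A ∪ B) ∪ C = {1, 6, 10, 15, 17, 19, 20, 22, 25, 29}

A ∪ B ∪ C = {1, 6, 10, 15, 17, 19, 20, 22, 25, 29}


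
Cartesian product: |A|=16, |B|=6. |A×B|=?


|A × B| = |A| × |B|
= 16 × 6
= 96

|A × B| = 96


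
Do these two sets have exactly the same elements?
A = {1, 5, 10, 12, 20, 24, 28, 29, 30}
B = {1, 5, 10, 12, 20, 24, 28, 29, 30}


Two sets are equal iff they have exactly the same elements.
A = {1, 5, 10, 12, 20, 24, 28, 29, 30}
B = {1, 5, 10, 12, 20, 24, 28, 29, 30}
Same elements → A = B

Yes, A = B


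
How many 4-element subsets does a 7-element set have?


C(n,k) = n! / (k!(n-k)!)
C(7,4) = 7! / (4!3!)
= 35

C(7,4) = 35


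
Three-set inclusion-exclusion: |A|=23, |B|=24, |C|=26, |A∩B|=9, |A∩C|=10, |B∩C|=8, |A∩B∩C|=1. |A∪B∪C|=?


|A∪B∪C| = |A|+|B|+|C| - |A∩B|-|A∩C|-|B∩C| + |A∩B∩C|
= 23+24+26 - 9-10-8 + 1
= 73 - 27 + 1
= 47

|A ∪ B ∪ C| = 47


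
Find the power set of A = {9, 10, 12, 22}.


|A| = 4, so |P(A)| = 2^4 = 16
Enumerate subsets by cardinality (0 to 4):
∅, {9}, {10}, {12}, {22}, {9, 10}, {9, 12}, {9, 22}, {10, 12}, {10, 22}, {12, 22}, {9, 10, 12}, {9, 10, 22}, {9, 12, 22}, {10, 12, 22}, {9, 10, 12, 22}

P(A) has 16 subsets: ∅, {9}, {10}, {12}, {22}, {9, 10}, {9, 12}, {9, 22}, {10, 12}, {10, 22}, {12, 22}, {9, 10, 12}, {9, 10, 22}, {9, 12, 22}, {10, 12, 22}, {9, 10, 12, 22}


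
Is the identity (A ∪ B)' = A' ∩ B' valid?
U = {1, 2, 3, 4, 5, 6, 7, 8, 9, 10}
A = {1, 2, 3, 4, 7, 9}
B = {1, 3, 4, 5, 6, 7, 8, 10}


LHS: A ∪ B = {1, 2, 3, 4, 5, 6, 7, 8, 9, 10}
(A ∪ B)' = U \ (A ∪ B) = ∅
A' = {5, 6, 8, 10}, B' = {2, 9}
Claimed RHS: A' ∩ B' = ∅
Identity is VALID: LHS = RHS = ∅ ✓

Identity is valid. (A ∪ B)' = A' ∩ B' = ∅


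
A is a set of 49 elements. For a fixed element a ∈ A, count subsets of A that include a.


Subsets of A containing a correspond to subsets of A \ {a}, which has 48 elements.
Count = 2^(n-1) = 2^48
= 281474976710656

Number of subsets containing a = 281474976710656


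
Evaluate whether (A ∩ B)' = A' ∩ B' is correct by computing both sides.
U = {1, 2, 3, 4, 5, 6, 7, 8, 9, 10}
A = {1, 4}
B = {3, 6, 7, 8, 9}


LHS: A ∩ B = ∅
(A ∩ B)' = U \ (A ∩ B) = {1, 2, 3, 4, 5, 6, 7, 8, 9, 10}
A' = {2, 3, 5, 6, 7, 8, 9, 10}, B' = {1, 2, 4, 5, 10}
Claimed RHS: A' ∩ B' = {2, 5, 10}
Identity is INVALID: LHS = {1, 2, 3, 4, 5, 6, 7, 8, 9, 10} but the RHS claimed here equals {2, 5, 10}. The correct form is (A ∩ B)' = A' ∪ B'.

Identity is invalid: (A ∩ B)' = {1, 2, 3, 4, 5, 6, 7, 8, 9, 10} but A' ∩ B' = {2, 5, 10}. The correct De Morgan law is (A ∩ B)' = A' ∪ B'.


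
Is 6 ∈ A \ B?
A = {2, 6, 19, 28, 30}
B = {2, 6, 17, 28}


A = {2, 6, 19, 28, 30}, B = {2, 6, 17, 28}
A \ B = elements in A but not in B
A \ B = {19, 30}
Checking if 6 ∈ A \ B
6 is not in A \ B → False

6 ∉ A \ B


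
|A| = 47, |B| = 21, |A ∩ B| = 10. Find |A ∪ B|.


|A ∪ B| = |A| + |B| - |A ∩ B|
= 47 + 21 - 10
= 58

|A ∪ B| = 58


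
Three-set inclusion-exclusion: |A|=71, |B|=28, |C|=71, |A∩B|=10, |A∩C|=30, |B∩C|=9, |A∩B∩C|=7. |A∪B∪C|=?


|A∪B∪C| = |A|+|B|+|C| - |A∩B|-|A∩C|-|B∩C| + |A∩B∩C|
= 71+28+71 - 10-30-9 + 7
= 170 - 49 + 7
= 128

|A ∪ B ∪ C| = 128


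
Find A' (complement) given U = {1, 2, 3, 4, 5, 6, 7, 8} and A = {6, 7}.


Aᶜ = U \ A = elements in U but not in A
U = {1, 2, 3, 4, 5, 6, 7, 8}
A = {6, 7}
Aᶜ = {1, 2, 3, 4, 5, 8}

Aᶜ = {1, 2, 3, 4, 5, 8}


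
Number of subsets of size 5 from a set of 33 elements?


C(n,k) = n! / (k!(n-k)!)
C(33,5) = 33! / (5!28!)
= 237336

C(33,5) = 237336


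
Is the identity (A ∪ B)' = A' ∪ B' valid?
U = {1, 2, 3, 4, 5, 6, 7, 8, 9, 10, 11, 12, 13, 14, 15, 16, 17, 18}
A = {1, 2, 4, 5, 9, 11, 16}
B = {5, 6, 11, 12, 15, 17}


LHS: A ∪ B = {1, 2, 4, 5, 6, 9, 11, 12, 15, 16, 17}
(A ∪ B)' = U \ (A ∪ B) = {3, 7, 8, 10, 13, 14, 18}
A' = {3, 6, 7, 8, 10, 12, 13, 14, 15, 17, 18}, B' = {1, 2, 3, 4, 7, 8, 9, 10, 13, 14, 16, 18}
Claimed RHS: A' ∪ B' = {1, 2, 3, 4, 6, 7, 8, 9, 10, 12, 13, 14, 15, 16, 17, 18}
Identity is INVALID: LHS = {3, 7, 8, 10, 13, 14, 18} but the RHS claimed here equals {1, 2, 3, 4, 6, 7, 8, 9, 10, 12, 13, 14, 15, 16, 17, 18}. The correct form is (A ∪ B)' = A' ∩ B'.

Identity is invalid: (A ∪ B)' = {3, 7, 8, 10, 13, 14, 18} but A' ∪ B' = {1, 2, 3, 4, 6, 7, 8, 9, 10, 12, 13, 14, 15, 16, 17, 18}. The correct De Morgan law is (A ∪ B)' = A' ∩ B'.


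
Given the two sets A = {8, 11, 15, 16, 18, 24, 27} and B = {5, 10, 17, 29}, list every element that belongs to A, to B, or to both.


A ∪ B = all elements in A or B (or both)
A = {8, 11, 15, 16, 18, 24, 27}
B = {5, 10, 17, 29}
A ∪ B = {5, 8, 10, 11, 15, 16, 17, 18, 24, 27, 29}

A ∪ B = {5, 8, 10, 11, 15, 16, 17, 18, 24, 27, 29}


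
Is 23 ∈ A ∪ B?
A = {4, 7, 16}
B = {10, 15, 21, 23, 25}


A = {4, 7, 16}, B = {10, 15, 21, 23, 25}
A ∪ B = all elements in A or B
A ∪ B = {4, 7, 10, 15, 16, 21, 23, 25}
Checking if 23 ∈ A ∪ B
23 is in A ∪ B → True

23 ∈ A ∪ B


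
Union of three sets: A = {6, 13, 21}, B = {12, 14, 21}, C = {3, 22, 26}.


A ∪ B = {6, 12, 13, 14, 21}
(A ∪ B) ∪ C = {3, 6, 12, 13, 14, 21, 22, 26}

A ∪ B ∪ C = {3, 6, 12, 13, 14, 21, 22, 26}


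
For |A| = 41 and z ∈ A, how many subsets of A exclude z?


Subsets of A avoiding z are subsets of A \ {z}, which has 40 elements.
Count = 2^(n-1) = 2^40
= 1099511627776

Number of subsets avoiding z = 1099511627776


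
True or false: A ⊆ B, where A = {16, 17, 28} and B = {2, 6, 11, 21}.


A ⊆ B means every element of A is in B.
Elements in A not in B: {16, 17, 28}
So A ⊄ B.

No, A ⊄ B


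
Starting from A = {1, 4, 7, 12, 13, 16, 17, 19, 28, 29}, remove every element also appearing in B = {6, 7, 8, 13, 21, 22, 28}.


A \ B = elements in A but not in B
A = {1, 4, 7, 12, 13, 16, 17, 19, 28, 29}
B = {6, 7, 8, 13, 21, 22, 28}
Remove from A any elements in B
A \ B = {1, 4, 12, 16, 17, 19, 29}

A \ B = {1, 4, 12, 16, 17, 19, 29}


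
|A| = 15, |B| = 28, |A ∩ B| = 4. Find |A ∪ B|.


|A ∪ B| = |A| + |B| - |A ∩ B|
= 15 + 28 - 4
= 39

|A ∪ B| = 39


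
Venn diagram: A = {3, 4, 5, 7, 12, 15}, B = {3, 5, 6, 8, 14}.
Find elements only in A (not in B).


A = {3, 4, 5, 7, 12, 15}
B = {3, 5, 6, 8, 14}
Region: only in A (not in B)
Elements: {4, 7, 12, 15}

Elements only in A (not in B): {4, 7, 12, 15}


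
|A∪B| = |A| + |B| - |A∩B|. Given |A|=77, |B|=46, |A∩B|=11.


|A ∪ B| = |A| + |B| - |A ∩ B|
= 77 + 46 - 11
= 112

|A ∪ B| = 112


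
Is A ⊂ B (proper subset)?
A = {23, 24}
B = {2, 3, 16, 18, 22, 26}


A ⊂ B requires: A ⊆ B AND A ≠ B.
A ⊆ B? No
A ⊄ B, so A is not a proper subset.

No, A is not a proper subset of B


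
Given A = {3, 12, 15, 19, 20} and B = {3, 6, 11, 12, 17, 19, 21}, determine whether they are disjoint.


Disjoint means A ∩ B = ∅.
A ∩ B = {3, 12, 19}
A ∩ B ≠ ∅, so A and B are NOT disjoint.

No, A and B are not disjoint (A ∩ B = {3, 12, 19})


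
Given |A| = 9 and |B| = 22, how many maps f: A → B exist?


Each of |A| = 9 inputs maps to any of |B| = 22 outputs.
# functions = |B|^|A| = 22^9
= 1207269217792

Number of functions = 1207269217792


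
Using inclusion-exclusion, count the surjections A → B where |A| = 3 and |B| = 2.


n = |A| = 3, k = |B| = 2. Surjections via inclusion-exclusion:
S(n,k) = Σ(-1)^i × C(k,i) × (k-i)^n, i=0 to k
i=0: (-1)^0×C(2,0)×2^3 = 8
i=1: (-1)^1×C(2,1)×1^3 = -2
i=2: (-1)^2×C(2,2)×0^3 = 0
Total = 6

Number of surjections = 6


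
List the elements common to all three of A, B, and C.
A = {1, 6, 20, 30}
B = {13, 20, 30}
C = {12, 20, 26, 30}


A ∩ B = {20, 30}
(A ∩ B) ∩ C = {20, 30}

A ∩ B ∩ C = {20, 30}


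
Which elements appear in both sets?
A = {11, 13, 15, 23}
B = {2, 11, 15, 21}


A ∩ B = elements in both A and B
A = {11, 13, 15, 23}
B = {2, 11, 15, 21}
A ∩ B = {11, 15}

A ∩ B = {11, 15}


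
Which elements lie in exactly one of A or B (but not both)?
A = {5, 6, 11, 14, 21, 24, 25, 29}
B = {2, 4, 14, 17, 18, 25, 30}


A △ B = (A \ B) ∪ (B \ A) = elements in exactly one of A or B
A \ B = {5, 6, 11, 21, 24, 29}
B \ A = {2, 4, 17, 18, 30}
A △ B = {2, 4, 5, 6, 11, 17, 18, 21, 24, 29, 30}

A △ B = {2, 4, 5, 6, 11, 17, 18, 21, 24, 29, 30}


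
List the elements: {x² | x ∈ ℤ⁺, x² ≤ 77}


Checking each candidate:
Condition: positive perfect squares ≤ 77
Result = {1, 4, 9, 16, 25, 36, 49, 64}

{1, 4, 9, 16, 25, 36, 49, 64}


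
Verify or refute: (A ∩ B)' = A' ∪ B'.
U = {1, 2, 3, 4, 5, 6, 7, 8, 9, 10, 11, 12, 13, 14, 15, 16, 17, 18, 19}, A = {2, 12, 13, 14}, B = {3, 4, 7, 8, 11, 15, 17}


LHS: A ∩ B = ∅
(A ∩ B)' = U \ (A ∩ B) = {1, 2, 3, 4, 5, 6, 7, 8, 9, 10, 11, 12, 13, 14, 15, 16, 17, 18, 19}
A' = {1, 3, 4, 5, 6, 7, 8, 9, 10, 11, 15, 16, 17, 18, 19}, B' = {1, 2, 5, 6, 9, 10, 12, 13, 14, 16, 18, 19}
Claimed RHS: A' ∪ B' = {1, 2, 3, 4, 5, 6, 7, 8, 9, 10, 11, 12, 13, 14, 15, 16, 17, 18, 19}
Identity is VALID: LHS = RHS = {1, 2, 3, 4, 5, 6, 7, 8, 9, 10, 11, 12, 13, 14, 15, 16, 17, 18, 19} ✓

Identity is valid. (A ∩ B)' = A' ∪ B' = {1, 2, 3, 4, 5, 6, 7, 8, 9, 10, 11, 12, 13, 14, 15, 16, 17, 18, 19}


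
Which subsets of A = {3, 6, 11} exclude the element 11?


A subset of A that omits 11 is a subset of A \ {11}, so there are 2^(n-1) = 2^2 = 4 of them.
Subsets excluding 11: ∅, {3}, {6}, {3, 6}

Subsets excluding 11 (4 total): ∅, {3}, {6}, {3, 6}


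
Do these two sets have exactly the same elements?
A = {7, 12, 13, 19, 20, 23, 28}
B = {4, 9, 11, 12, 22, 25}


Two sets are equal iff they have exactly the same elements.
A = {7, 12, 13, 19, 20, 23, 28}
B = {4, 9, 11, 12, 22, 25}
Differences: {4, 7, 9, 11, 13, 19, 20, 22, 23, 25, 28}
A ≠ B

No, A ≠ B


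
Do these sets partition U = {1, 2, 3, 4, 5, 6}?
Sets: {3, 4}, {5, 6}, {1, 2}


A partition requires: (1) non-empty parts, (2) pairwise disjoint, (3) union = U
Parts: {3, 4}, {5, 6}, {1, 2}
Union of parts: {1, 2, 3, 4, 5, 6}
U = {1, 2, 3, 4, 5, 6}
All non-empty? True
Pairwise disjoint? True
Covers U? True

Yes, valid partition


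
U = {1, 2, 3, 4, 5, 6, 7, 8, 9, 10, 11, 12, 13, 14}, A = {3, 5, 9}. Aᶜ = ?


Aᶜ = U \ A = elements in U but not in A
U = {1, 2, 3, 4, 5, 6, 7, 8, 9, 10, 11, 12, 13, 14}
A = {3, 5, 9}
Aᶜ = {1, 2, 4, 6, 7, 8, 10, 11, 12, 13, 14}

Aᶜ = {1, 2, 4, 6, 7, 8, 10, 11, 12, 13, 14}


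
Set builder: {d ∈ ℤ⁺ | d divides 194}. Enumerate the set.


Checking each candidate:
Condition: positive divisors of 194
Result = {1, 2, 97, 194}

{1, 2, 97, 194}


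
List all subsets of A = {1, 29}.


|A| = 2, so |P(A)| = 2^2 = 4
Enumerate subsets by cardinality (0 to 2):
∅, {1}, {29}, {1, 29}

P(A) has 4 subsets: ∅, {1}, {29}, {1, 29}


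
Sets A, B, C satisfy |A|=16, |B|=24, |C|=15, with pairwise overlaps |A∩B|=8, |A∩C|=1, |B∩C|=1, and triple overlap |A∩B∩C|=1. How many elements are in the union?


|A∪B∪C| = |A|+|B|+|C| - |A∩B|-|A∩C|-|B∩C| + |A∩B∩C|
= 16+24+15 - 8-1-1 + 1
= 55 - 10 + 1
= 46

|A ∪ B ∪ C| = 46


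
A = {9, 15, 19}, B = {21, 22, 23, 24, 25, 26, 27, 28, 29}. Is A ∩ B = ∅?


Disjoint means A ∩ B = ∅.
A ∩ B = ∅
A ∩ B = ∅, so A and B are disjoint.

Yes, A and B are disjoint


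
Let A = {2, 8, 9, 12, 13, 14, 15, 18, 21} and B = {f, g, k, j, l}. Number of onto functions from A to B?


n = |A| = 9, k = |B| = 5. Surjections via inclusion-exclusion:
S(n,k) = Σ(-1)^i × C(k,i) × (k-i)^n, i=0 to k
i=0: (-1)^0×C(5,0)×5^9 = 1953125
i=1: (-1)^1×C(5,1)×4^9 = -1310720
i=2: (-1)^2×C(5,2)×3^9 = 196830
i=3: (-1)^3×C(5,3)×2^9 = -5120
i=4: (-1)^4×C(5,4)×1^9 = 5
i=5: (-1)^5×C(5,5)×0^9 = 0
Total = 834120

Number of surjections = 834120


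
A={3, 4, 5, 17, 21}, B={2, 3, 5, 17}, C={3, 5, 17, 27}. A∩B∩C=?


A ∩ B = {3, 5, 17}
(A ∩ B) ∩ C = {3, 5, 17}

A ∩ B ∩ C = {3, 5, 17}


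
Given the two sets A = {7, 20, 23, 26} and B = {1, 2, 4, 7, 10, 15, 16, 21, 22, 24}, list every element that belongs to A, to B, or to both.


A ∪ B = all elements in A or B (or both)
A = {7, 20, 23, 26}
B = {1, 2, 4, 7, 10, 15, 16, 21, 22, 24}
A ∪ B = {1, 2, 4, 7, 10, 15, 16, 20, 21, 22, 23, 24, 26}

A ∪ B = {1, 2, 4, 7, 10, 15, 16, 20, 21, 22, 23, 24, 26}


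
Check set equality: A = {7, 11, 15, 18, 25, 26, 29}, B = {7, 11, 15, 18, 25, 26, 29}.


Two sets are equal iff they have exactly the same elements.
A = {7, 11, 15, 18, 25, 26, 29}
B = {7, 11, 15, 18, 25, 26, 29}
Same elements → A = B

Yes, A = B


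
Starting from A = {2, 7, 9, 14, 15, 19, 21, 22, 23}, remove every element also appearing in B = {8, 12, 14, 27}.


A \ B = elements in A but not in B
A = {2, 7, 9, 14, 15, 19, 21, 22, 23}
B = {8, 12, 14, 27}
Remove from A any elements in B
A \ B = {2, 7, 9, 15, 19, 21, 22, 23}

A \ B = {2, 7, 9, 15, 19, 21, 22, 23}


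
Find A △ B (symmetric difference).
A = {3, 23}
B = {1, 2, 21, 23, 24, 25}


A △ B = (A \ B) ∪ (B \ A) = elements in exactly one of A or B
A \ B = {3}
B \ A = {1, 2, 21, 24, 25}
A △ B = {1, 2, 3, 21, 24, 25}

A △ B = {1, 2, 3, 21, 24, 25}


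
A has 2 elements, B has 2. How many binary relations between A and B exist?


A relation from A to B is any subset of A × B.
|A × B| = 2 × 2 = 4
# relations = 2^|A × B| = 2^4 = 16

Number of relations = 16


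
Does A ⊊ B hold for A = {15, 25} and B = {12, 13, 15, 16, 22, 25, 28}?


A ⊂ B requires: A ⊆ B AND A ≠ B.
A ⊆ B? Yes
A = B? No
A ⊂ B: Yes (A is a proper subset of B)

Yes, A ⊂ B


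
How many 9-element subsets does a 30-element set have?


C(n,k) = n! / (k!(n-k)!)
C(30,9) = 30! / (9!21!)
= 14307150

C(30,9) = 14307150


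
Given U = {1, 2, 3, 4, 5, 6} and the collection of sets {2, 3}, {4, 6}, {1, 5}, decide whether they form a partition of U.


A partition requires: (1) non-empty parts, (2) pairwise disjoint, (3) union = U
Parts: {2, 3}, {4, 6}, {1, 5}
Union of parts: {1, 2, 3, 4, 5, 6}
U = {1, 2, 3, 4, 5, 6}
All non-empty? True
Pairwise disjoint? True
Covers U? True

Yes, valid partition


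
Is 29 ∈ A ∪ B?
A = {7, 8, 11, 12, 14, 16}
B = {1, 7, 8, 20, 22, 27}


A = {7, 8, 11, 12, 14, 16}, B = {1, 7, 8, 20, 22, 27}
A ∪ B = all elements in A or B
A ∪ B = {1, 7, 8, 11, 12, 14, 16, 20, 22, 27}
Checking if 29 ∈ A ∪ B
29 is not in A ∪ B → False

29 ∉ A ∪ B


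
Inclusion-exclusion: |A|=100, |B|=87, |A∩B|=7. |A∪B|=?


|A ∪ B| = |A| + |B| - |A ∩ B|
= 100 + 87 - 7
= 180

|A ∪ B| = 180


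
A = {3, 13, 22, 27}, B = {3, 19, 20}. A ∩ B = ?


A ∩ B = elements in both A and B
A = {3, 13, 22, 27}
B = {3, 19, 20}
A ∩ B = {3}

A ∩ B = {3}


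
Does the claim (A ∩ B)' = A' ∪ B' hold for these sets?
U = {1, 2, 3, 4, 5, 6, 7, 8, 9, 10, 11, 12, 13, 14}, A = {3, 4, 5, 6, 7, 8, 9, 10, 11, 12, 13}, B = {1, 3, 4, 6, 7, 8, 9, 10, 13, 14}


LHS: A ∩ B = {3, 4, 6, 7, 8, 9, 10, 13}
(A ∩ B)' = U \ (A ∩ B) = {1, 2, 5, 11, 12, 14}
A' = {1, 2, 14}, B' = {2, 5, 11, 12}
Claimed RHS: A' ∪ B' = {1, 2, 5, 11, 12, 14}
Identity is VALID: LHS = RHS = {1, 2, 5, 11, 12, 14} ✓

Identity is valid. (A ∩ B)' = A' ∪ B' = {1, 2, 5, 11, 12, 14}


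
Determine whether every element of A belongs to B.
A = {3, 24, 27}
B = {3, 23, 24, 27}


A ⊆ B means every element of A is in B.
All elements of A are in B.
So A ⊆ B.

Yes, A ⊆ B


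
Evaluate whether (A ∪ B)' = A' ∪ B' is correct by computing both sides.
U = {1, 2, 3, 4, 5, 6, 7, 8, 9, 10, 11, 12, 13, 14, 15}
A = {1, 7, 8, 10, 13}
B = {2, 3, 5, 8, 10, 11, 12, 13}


LHS: A ∪ B = {1, 2, 3, 5, 7, 8, 10, 11, 12, 13}
(A ∪ B)' = U \ (A ∪ B) = {4, 6, 9, 14, 15}
A' = {2, 3, 4, 5, 6, 9, 11, 12, 14, 15}, B' = {1, 4, 6, 7, 9, 14, 15}
Claimed RHS: A' ∪ B' = {1, 2, 3, 4, 5, 6, 7, 9, 11, 12, 14, 15}
Identity is INVALID: LHS = {4, 6, 9, 14, 15} but the RHS claimed here equals {1, 2, 3, 4, 5, 6, 7, 9, 11, 12, 14, 15}. The correct form is (A ∪ B)' = A' ∩ B'.

Identity is invalid: (A ∪ B)' = {4, 6, 9, 14, 15} but A' ∪ B' = {1, 2, 3, 4, 5, 6, 7, 9, 11, 12, 14, 15}. The correct De Morgan law is (A ∪ B)' = A' ∩ B'.


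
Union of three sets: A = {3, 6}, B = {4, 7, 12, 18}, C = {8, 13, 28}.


A ∪ B = {3, 4, 6, 7, 12, 18}
(A ∪ B) ∪ C = {3, 4, 6, 7, 8, 12, 13, 18, 28}

A ∪ B ∪ C = {3, 4, 6, 7, 8, 12, 13, 18, 28}


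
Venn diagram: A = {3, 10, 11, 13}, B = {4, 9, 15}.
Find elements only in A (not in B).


A = {3, 10, 11, 13}
B = {4, 9, 15}
Region: only in A (not in B)
Elements: {3, 10, 11, 13}

Elements only in A (not in B): {3, 10, 11, 13}


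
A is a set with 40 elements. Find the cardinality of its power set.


Number of subsets = 2^n
= 2^40
= 1099511627776

|P(A)| = 1099511627776


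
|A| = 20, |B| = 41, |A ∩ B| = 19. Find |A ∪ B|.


|A ∪ B| = |A| + |B| - |A ∩ B|
= 20 + 41 - 19
= 42

|A ∪ B| = 42


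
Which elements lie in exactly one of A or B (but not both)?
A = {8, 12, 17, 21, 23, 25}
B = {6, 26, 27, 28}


A △ B = (A \ B) ∪ (B \ A) = elements in exactly one of A or B
A \ B = {8, 12, 17, 21, 23, 25}
B \ A = {6, 26, 27, 28}
A △ B = {6, 8, 12, 17, 21, 23, 25, 26, 27, 28}

A △ B = {6, 8, 12, 17, 21, 23, 25, 26, 27, 28}


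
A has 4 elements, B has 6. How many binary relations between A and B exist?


A relation from A to B is any subset of A × B.
|A × B| = 4 × 6 = 24
# relations = 2^|A × B| = 2^24 = 16777216

Number of relations = 16777216


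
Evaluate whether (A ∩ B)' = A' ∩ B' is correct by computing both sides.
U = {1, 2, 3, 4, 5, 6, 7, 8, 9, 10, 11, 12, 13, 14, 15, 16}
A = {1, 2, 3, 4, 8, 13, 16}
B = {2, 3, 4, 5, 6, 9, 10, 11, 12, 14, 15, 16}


LHS: A ∩ B = {2, 3, 4, 16}
(A ∩ B)' = U \ (A ∩ B) = {1, 5, 6, 7, 8, 9, 10, 11, 12, 13, 14, 15}
A' = {5, 6, 7, 9, 10, 11, 12, 14, 15}, B' = {1, 7, 8, 13}
Claimed RHS: A' ∩ B' = {7}
Identity is INVALID: LHS = {1, 5, 6, 7, 8, 9, 10, 11, 12, 13, 14, 15} but the RHS claimed here equals {7}. The correct form is (A ∩ B)' = A' ∪ B'.

Identity is invalid: (A ∩ B)' = {1, 5, 6, 7, 8, 9, 10, 11, 12, 13, 14, 15} but A' ∩ B' = {7}. The correct De Morgan law is (A ∩ B)' = A' ∪ B'.


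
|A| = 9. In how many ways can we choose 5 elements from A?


C(n,k) = n! / (k!(n-k)!)
C(9,5) = 9! / (5!4!)
= 126

C(9,5) = 126


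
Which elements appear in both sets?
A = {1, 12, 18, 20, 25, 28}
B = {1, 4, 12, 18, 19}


A ∩ B = elements in both A and B
A = {1, 12, 18, 20, 25, 28}
B = {1, 4, 12, 18, 19}
A ∩ B = {1, 12, 18}

A ∩ B = {1, 12, 18}


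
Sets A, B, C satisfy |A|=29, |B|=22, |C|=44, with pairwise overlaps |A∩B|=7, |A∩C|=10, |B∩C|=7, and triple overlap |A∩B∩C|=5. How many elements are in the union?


|A∪B∪C| = |A|+|B|+|C| - |A∩B|-|A∩C|-|B∩C| + |A∩B∩C|
= 29+22+44 - 7-10-7 + 5
= 95 - 24 + 5
= 76

|A ∪ B ∪ C| = 76
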